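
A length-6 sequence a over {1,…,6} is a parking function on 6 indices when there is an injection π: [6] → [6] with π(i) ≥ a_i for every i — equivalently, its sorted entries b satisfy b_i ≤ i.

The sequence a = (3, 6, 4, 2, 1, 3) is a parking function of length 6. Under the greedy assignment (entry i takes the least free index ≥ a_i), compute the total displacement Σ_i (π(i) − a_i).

2

Σπ(i) = 1+…+6 = 21; Σa = 3+6+4+2+1+3 = 19; disp = 21−19 = 2.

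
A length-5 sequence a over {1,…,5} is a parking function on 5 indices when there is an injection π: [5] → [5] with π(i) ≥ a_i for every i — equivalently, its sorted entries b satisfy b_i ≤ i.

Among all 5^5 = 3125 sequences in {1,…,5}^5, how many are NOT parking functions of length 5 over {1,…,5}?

1829

#PF = (5+1−5)·(5+1)^{5−1} = 1 · 1296 = 1296 (Pollak)
E.g. (5,5,2,1,5) → sorted (1,2,5,5,5): b_3=5>3, not a PF.
5^5 − 1296 = 3125 − 1296 = 1829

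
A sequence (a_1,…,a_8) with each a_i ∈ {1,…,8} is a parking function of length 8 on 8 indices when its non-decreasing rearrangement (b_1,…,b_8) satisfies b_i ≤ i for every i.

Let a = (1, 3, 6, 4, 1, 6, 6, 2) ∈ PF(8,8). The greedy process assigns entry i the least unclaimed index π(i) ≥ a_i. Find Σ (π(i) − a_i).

Σπ = 36 ({1..8} each once); Σa = 1+3+6+4+1+6+6+2 = 29; disp = 36−29 = 7.

7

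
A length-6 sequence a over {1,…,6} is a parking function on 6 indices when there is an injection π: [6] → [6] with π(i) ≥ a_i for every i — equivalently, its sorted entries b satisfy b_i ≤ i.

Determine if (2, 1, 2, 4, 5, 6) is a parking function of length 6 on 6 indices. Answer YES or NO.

YES

Order a: b = (1, 2, 2, 4, 5, 6).
  b_1=1 ≤ 1
  b_2=2 ≤ 2
  b_3=2 ≤ 3
  b_4=4 ≤ 4
  b_5=5 ≤ 5
  b_6=6 ≤ 6
All bounds hold ⇒ YES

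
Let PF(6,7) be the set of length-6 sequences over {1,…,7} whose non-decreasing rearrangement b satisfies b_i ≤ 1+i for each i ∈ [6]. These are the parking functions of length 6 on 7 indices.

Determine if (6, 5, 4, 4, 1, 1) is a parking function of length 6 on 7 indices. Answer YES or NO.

Sorted: b = (1, 1, 4, 4, 5, 6).
  b_1=1 ≤ 2
  b_2=1 ≤ 3
  b_3=4 ≤ 4
  b_4=4 ≤ 5
  b_5=5 ≤ 6
  b_6=6 ≤ 7
All bounds hold ⇒ YES

YES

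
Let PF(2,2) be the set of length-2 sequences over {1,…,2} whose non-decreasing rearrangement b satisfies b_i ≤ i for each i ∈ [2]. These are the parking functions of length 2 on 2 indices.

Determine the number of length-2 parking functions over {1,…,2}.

#PF = (3−2)·3^(2−1) = 1·3 = 3 (Pollak)
E.g. (1,2) → sorted (1,2): b_i ≤ i ∀i, a PF.

3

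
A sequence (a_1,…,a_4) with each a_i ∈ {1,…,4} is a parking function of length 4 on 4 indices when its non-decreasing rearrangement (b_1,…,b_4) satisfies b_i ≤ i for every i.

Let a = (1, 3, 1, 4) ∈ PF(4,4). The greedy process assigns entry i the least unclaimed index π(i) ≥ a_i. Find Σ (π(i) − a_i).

Σπ(i) = 1+…+4 = 10; Σa = 1+3+1+4 = 9; disp = 10−9 = 1.

1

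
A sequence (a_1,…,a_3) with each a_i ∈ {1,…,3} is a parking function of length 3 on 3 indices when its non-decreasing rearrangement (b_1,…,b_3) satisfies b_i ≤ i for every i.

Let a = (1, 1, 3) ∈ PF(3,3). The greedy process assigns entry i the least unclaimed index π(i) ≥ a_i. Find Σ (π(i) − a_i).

Σπ = 6 ({1..3} each once); Σa = 1+1+3 = 5; disp = 6−5 = 1.

1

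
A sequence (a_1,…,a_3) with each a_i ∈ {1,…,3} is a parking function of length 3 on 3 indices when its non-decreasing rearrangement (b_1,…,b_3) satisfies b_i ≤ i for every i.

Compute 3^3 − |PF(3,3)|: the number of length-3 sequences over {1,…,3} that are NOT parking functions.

11

Count = 1·4^2 = 1·16 = 16 (Konheim–Weiss)
E.g. (3,3,2) → sorted (2,3,3): b_1=2>1, not a PF.
Total 27; non-PF = 27−16 = 11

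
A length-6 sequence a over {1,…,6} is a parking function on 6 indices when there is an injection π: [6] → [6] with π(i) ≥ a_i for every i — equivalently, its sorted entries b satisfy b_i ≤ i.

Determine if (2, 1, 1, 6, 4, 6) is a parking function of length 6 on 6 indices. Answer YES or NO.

Order a: b = (1, 1, 2, 4, 6, 6).
  b_1=1 ≤ 1
  b_2=1 ≤ 2
  b_3=2 ≤ 3
  b_4=4 ≤ 4
  b_5=6 > 5
  fails at i=5 ⇒ NO

NO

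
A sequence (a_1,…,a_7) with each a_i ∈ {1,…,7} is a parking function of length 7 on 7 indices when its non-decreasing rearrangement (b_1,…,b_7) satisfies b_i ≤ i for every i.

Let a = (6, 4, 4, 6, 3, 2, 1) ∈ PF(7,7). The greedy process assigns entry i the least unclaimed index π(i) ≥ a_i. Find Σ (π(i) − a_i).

Σπ = 28 ({1..7} each once); Σa = 6+4+4+6+3+2+1 = 26; disp = 28−26 = 2.

2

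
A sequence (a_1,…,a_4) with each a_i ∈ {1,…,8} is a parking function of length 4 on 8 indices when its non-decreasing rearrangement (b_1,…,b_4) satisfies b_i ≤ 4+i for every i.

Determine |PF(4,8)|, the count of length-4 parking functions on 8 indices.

Count = (9−4)·9^(4−1) = 5·729 = 3645 [KW]
E.g. (4,5,7,2) → sorted (2,4,5,7): b_i ≤ 4+i ∀i, a PF.

3645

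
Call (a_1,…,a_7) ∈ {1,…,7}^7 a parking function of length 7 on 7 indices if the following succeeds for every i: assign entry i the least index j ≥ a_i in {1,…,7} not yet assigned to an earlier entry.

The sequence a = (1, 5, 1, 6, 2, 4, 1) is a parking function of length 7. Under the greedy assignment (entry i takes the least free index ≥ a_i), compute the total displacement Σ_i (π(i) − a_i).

8

Σπ = 7·8/2 = 28 (π permutes [7]); Σa = 1+5+1+6+2+4+1 = 20; disp = 28−20 = 8.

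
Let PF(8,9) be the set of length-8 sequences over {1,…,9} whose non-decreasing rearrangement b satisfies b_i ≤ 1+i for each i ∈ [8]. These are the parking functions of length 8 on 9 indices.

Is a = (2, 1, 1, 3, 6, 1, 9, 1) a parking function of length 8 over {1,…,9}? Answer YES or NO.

YES

Sorted: b = (1, 1, 1, 1, 2, 3, 6, 9).
  b_1=1 ≤ 2
  b_2=1 ≤ 3
  b_3=1 ≤ 4
  b_4=1 ≤ 5
  b_5=2 ≤ 6
  b_6=3 ≤ 7
  b_7=6 ≤ 8
  b_8=9 ≤ 9
All bounds hold ⇒ YES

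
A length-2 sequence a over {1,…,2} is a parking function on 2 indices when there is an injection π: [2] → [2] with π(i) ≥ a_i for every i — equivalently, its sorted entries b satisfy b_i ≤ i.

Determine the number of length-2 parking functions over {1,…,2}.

|PF| = (2+1−2)·(2+1)^{2−1} = 1·3 = 3 [KW]
One tuple (2,1) → sorted (1,2): b_i ≤ i ∀i, a PF.

3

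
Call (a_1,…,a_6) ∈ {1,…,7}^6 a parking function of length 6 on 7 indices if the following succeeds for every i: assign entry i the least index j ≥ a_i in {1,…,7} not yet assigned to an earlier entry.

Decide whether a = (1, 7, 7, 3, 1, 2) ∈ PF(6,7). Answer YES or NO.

NO

Sorted: b = (1, 1, 2, 3, 7, 7).
  b_1=1 ≤ 2
  b_2=1 ≤ 3
  b_3=2 ≤ 4
  b_4=3 ≤ 5
  b_5=7 > 6
  fails at i=5 ⇒ NO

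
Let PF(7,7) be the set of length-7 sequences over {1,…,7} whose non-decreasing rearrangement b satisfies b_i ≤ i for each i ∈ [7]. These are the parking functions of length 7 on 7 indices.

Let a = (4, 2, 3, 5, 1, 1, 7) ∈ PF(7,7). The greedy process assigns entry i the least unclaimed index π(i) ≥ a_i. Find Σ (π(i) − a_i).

5

Σπ(i) = 1+…+7 = 28; Σa = 4+2+3+5+1+1+7 = 23; disp = 28−23 = 5.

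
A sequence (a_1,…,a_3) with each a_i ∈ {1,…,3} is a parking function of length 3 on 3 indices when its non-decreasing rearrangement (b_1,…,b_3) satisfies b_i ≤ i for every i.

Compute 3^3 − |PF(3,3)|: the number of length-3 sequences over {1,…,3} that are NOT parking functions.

11

#PF = (4−3)·4^(3−1) = 1 · 16 = 16
Check (2,2,2) → sorted (2,2,2): b_1=2>1, not a PF.
3^3 − 16 = 27 − 16 = 11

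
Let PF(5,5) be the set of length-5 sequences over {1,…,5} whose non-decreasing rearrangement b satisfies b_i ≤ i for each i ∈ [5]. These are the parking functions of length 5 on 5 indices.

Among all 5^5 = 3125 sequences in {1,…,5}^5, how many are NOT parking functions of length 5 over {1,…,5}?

|PF| = (6−5)·6^(5−1) = 1 · 1296 = 1296 (Konheim–Weiss)
Check (3,4,3,1,4) → sorted (1,3,3,4,4): b_2=3>2, not a PF.
So 3125 − 1296 = 1829 fail.

1829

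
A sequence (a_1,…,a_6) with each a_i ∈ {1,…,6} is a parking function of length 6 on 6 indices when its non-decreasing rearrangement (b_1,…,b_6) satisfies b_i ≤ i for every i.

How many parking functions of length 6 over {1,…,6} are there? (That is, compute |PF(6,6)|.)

Count = (6−6+1)·(6+1)^(6−1) = 1×16807 = 16807
Example (4,2,6,1,3,5) → sorted (1,2,3,4,5,6): b_i ≤ i ∀i, a PF.

16807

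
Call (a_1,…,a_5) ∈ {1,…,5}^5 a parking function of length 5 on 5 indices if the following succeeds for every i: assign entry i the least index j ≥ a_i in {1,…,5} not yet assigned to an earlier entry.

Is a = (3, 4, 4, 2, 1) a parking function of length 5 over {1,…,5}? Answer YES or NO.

YES

Rearranged: b = (1, 2, 3, 4, 4).
  b_1=1 ≤ 1
  b_2=2 ≤ 2
  b_3=3 ≤ 3
  b_4=4 ≤ 4
  b_5=4 ≤ 5
All bounds hold ⇒ YES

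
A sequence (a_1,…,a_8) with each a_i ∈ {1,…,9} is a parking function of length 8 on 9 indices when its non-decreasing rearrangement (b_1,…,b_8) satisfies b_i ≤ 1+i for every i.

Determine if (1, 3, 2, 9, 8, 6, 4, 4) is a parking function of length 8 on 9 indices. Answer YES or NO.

YES

Sorted: b = (1, 2, 3, 4, 4, 6, 8, 9).
  b_1=1 ≤ 2
  b_2=2 ≤ 3
  b_3=3 ≤ 4
  b_4=4 ≤ 5
  b_5=4 ≤ 6
  b_6=6 ≤ 7
  b_7=8 ≤ 8
  b_8=9 ≤ 9
All bounds hold ⇒ YES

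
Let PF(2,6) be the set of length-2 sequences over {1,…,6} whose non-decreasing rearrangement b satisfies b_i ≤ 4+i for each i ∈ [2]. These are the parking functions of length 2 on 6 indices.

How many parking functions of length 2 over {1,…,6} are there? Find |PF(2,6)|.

35

#PF = 5·7^1 = 5×7 = 35 [KW]
Example (2,5) → sorted (2,5): b_i ≤ 4+i ∀i, a PF.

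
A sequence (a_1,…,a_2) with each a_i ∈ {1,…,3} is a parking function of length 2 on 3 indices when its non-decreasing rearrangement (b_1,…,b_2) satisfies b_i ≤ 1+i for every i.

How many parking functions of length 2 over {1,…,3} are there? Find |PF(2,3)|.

Count = 2·4^1 = 2 · 4 = 8
E.g. (2,3) → sorted (2,3): b_i ≤ 1+i ∀i, a PF.

8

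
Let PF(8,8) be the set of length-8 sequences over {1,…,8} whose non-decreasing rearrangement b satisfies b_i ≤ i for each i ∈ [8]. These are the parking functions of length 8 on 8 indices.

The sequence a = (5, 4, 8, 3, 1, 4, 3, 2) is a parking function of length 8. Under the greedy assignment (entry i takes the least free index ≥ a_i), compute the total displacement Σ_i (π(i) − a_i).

Σπ = 8·9/2 = 36 (π permutes [8]); Σa = 5+4+8+3+1+4+3+2 = 30; disp = 36−30 = 6.

6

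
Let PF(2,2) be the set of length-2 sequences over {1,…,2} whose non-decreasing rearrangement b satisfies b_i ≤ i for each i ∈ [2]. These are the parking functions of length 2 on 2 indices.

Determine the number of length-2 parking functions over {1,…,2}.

#PF = (2+1−2)·(2+1)^{2−1} = 1×3 = 3 [KW]
E.g. (1,1) → sorted (1,1): b_i ≤ i ∀i, a PF.

3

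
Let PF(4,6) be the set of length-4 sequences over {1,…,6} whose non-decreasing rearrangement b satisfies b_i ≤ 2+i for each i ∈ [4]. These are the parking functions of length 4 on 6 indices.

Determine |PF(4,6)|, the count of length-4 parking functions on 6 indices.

Count = (6−4+1)·(6+1)^(4−1) = 3×343 = 1029 [KW]
Check (5,2,4,5) → sorted (2,4,5,5): b_i ≤ 2+i ∀i, a PF.

1029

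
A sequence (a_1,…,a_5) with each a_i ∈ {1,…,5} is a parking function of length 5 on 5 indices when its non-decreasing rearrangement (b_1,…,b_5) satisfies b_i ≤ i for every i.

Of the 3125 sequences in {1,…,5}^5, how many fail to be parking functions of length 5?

1829

|PF(5,5)| = (6−5)·6^(5−1) = 1×1296 = 1296
Check (5,2,4,5,5) → sorted (2,4,5,5,5): b_1=2>1, not a PF.
So 3125 − 1296 = 1829 fail.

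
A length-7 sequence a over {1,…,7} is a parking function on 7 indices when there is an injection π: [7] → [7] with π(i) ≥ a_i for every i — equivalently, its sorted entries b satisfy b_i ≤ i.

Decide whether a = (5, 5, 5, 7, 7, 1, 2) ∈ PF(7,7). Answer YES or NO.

NO

Rearranged: b = (1, 2, 5, 5, 5, 7, 7).
  b_1=1 ≤ 1
  b_2=2 ≤ 2
  b_3=5 > 3
  fails at i=3 ⇒ NO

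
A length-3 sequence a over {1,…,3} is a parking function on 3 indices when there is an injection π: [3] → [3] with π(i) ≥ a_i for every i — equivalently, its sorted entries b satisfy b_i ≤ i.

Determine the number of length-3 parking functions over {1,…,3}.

16

|PF(3,3)| = 1·4^2 = 1 · 16 = 16 (Pollak)
Example (1,1,2) → sorted (1,1,2): b_i ≤ i ∀i, a PF.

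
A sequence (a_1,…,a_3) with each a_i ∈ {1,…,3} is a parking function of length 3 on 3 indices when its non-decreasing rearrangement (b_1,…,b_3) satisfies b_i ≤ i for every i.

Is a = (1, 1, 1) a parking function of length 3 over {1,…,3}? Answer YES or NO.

YES

Sorted: b = (1, 1, 1).
  b_1=1 ≤ 1
  b_2=1 ≤ 2
  b_3=1 ≤ 3
All bounds hold ⇒ YES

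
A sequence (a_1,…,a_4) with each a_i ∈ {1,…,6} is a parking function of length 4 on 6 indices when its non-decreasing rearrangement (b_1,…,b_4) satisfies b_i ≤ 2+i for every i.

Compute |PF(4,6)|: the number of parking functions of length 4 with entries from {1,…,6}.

1029

|PF| = 3·7^3 = 3 · 343 = 1029 (Konheim–Weiss)
Example (3,2,5,3) → sorted (2,3,3,5): b_i ≤ 2+i ∀i, a PF.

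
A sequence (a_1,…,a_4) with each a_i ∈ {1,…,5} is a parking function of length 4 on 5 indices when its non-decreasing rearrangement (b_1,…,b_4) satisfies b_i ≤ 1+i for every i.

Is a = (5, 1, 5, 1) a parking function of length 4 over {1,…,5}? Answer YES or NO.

Sorted: b = (1, 1, 5, 5).
  b_1=1 ≤ 2
  b_2=1 ≤ 3
  b_3=5 > 4
  fails at i=3 ⇒ NO

NO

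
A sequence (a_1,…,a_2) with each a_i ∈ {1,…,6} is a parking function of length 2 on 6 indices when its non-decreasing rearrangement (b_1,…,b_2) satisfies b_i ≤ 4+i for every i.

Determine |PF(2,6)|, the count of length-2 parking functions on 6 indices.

35

|PF| = (6+1−2)·(6+1)^{2−1} = 5×7 = 35 (Pollak)
One tuple (6,1) → sorted (1,6): b_i ≤ 4+i ∀i, a PF.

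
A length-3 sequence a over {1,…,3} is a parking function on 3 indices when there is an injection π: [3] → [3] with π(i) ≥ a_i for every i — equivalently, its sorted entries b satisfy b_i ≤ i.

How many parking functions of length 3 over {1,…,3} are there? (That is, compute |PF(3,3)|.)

16

|PF(3,3)| = (3−3+1)·(3+1)^(3−1) = 1·16 = 16 (Konheim–Weiss)
Example (1,2,2) → sorted (1,2,2): b_i ≤ i ∀i, a PF.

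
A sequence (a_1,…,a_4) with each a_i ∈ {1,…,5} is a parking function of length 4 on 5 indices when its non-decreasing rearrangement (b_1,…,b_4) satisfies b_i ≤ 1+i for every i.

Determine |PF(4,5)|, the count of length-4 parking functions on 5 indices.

|PF(4,5)| = (5+1−4)·(5+1)^{4−1} = 2 · 216 = 432 (Pollak)
E.g. (1,5,2,3) → sorted (1,2,3,5): b_i ≤ 1+i ∀i, a PF.

432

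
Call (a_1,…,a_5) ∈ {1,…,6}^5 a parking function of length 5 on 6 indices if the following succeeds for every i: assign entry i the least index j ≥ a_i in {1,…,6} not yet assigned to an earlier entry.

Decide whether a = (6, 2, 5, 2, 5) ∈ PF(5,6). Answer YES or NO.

Order a: b = (2, 2, 5, 5, 6).
  b_1=2 ≤ 2
  b_2=2 ≤ 3
  b_3=5 > 4
  fails at i=3 ⇒ NO

NO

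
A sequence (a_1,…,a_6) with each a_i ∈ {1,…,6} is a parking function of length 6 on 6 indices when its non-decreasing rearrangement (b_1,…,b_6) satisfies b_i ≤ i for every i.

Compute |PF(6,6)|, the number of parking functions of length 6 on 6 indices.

16807

|PF(6,6)| = (7−6)·7^(6−1) = 1 · 16807 = 16807 (Konheim–Weiss)
Check (2,5,1,3,6,4) → sorted (1,2,3,4,5,6): b_i ≤ i ∀i, a PF.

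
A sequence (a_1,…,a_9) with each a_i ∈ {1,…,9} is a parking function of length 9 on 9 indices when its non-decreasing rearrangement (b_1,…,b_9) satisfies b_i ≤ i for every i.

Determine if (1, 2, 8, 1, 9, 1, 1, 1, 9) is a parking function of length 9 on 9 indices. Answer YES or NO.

Rearranged: b = (1, 1, 1, 1, 1, 2, 8, 9, 9).
  b_1=1 ≤ 1
  b_2=1 ≤ 2
  b_3=1 ≤ 3
  b_4=1 ≤ 4
  b_5=1 ≤ 5
  b_6=2 ≤ 6
  b_7=8 > 7
  fails at i=7 ⇒ NO

NO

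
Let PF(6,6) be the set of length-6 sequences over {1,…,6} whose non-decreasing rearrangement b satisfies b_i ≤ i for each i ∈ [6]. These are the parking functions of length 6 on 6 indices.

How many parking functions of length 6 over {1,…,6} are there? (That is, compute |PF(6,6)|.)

16807

|PF(6,6)| = (7−6)·7^(6−1) = 1·16807 = 16807 (Konheim–Weiss)
One tuple (3,5,1,2,3,5) → sorted (1,2,3,3,5,5): b_i ≤ i ∀i, a PF.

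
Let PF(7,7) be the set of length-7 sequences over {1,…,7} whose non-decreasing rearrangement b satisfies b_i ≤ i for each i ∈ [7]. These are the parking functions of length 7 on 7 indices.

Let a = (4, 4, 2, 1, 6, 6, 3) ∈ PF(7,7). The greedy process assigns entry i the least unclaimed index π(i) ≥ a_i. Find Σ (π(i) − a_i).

Σπ(i) = 1+…+7 = 28; Σa = 4+4+2+1+6+6+3 = 26; disp = 28−26 = 2.

2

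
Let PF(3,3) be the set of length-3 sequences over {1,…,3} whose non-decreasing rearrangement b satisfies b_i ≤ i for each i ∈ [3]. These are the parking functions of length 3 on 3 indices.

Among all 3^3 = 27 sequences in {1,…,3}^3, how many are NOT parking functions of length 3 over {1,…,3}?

11

|PF| = (3−3+1)·(3+1)^(3−1) = 1·16 = 16 [KW]
Example (3,2,3) → sorted (2,3,3): b_1=2>1, not a PF.
Total 27; non-PF = 27−16 = 11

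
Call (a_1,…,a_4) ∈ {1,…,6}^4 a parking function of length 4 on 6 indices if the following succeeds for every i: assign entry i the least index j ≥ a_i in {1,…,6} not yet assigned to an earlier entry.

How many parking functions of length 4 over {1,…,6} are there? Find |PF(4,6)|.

#PF = (6+1−4)·(6+1)^{4−1} = 3×343 = 1029 [KW]
E.g. (3,3,4,4) → sorted (3,3,4,4): b_i ≤ 2+i ∀i, a PF.

1029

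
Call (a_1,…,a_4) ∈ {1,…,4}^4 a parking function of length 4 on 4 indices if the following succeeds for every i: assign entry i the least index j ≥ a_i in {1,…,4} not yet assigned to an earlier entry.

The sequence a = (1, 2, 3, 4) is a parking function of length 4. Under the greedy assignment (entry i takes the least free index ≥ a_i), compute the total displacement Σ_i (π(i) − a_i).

Σπ = 4·5/2 = 10 (π permutes [4]); Σa = 1+2+3+4 = 10; disp = 10−10 = 0.

0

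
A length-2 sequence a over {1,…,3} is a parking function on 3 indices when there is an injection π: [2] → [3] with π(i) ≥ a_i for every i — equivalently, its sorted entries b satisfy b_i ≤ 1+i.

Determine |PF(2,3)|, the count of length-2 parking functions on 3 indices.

8

Count = (3−2+1)·(3+1)^(2−1) = 2 · 4 = 8
Example (2,2) → sorted (2,2): b_i ≤ 1+i ∀i, a PF.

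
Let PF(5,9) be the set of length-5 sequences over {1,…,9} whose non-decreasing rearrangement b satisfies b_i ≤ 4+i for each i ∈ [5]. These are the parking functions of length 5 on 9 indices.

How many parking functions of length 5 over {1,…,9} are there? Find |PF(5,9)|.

50000

|PF| = (10−5)·10^(5−1) = 5 · 10000 = 50000 (Konheim–Weiss)
Check (9,5,5,7,1) → sorted (1,5,5,7,9): b_i ≤ 4+i ∀i, a PF.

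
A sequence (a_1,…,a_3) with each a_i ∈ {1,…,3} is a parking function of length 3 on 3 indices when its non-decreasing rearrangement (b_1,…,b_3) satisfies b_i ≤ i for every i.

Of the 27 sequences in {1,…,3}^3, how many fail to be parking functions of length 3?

11

|PF| = (4−3)·4^(3−1) = 1×16 = 16
Example (3,2,3) → sorted (2,3,3): b_1=2>1, not a PF.
So 27 − 16 = 11 fail.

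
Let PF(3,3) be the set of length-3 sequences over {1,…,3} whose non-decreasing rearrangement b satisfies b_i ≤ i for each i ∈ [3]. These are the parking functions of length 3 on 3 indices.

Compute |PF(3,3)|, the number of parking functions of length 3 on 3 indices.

16

Count = (4−3)·4^(3−1) = 1·16 = 16 (Konheim–Weiss)
Check (3,2,1) → sorted (1,2,3): b_i ≤ i ∀i, a PF.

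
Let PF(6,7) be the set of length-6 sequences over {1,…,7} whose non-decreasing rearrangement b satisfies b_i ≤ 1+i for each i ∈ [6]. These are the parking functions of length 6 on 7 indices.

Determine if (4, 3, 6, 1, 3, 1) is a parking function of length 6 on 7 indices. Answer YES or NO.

YES

Order a: b = (1, 1, 3, 3, 4, 6).
  b_1=1 ≤ 2
  b_2=1 ≤ 3
  b_3=3 ≤ 4
  b_4=3 ≤ 5
  b_5=4 ≤ 6
  b_6=6 ≤ 7
All bounds hold ⇒ YES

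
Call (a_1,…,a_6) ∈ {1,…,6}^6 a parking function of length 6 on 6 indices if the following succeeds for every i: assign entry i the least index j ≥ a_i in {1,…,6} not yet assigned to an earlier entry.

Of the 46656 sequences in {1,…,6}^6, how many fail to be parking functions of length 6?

29849

Count = (7−6)·7^(6−1) = 1 · 16807 = 16807
One tuple (3,4,6,6,6,5) → sorted (3,4,5,6,6,6): b_1=3>1, not a PF.
Total 46656; non-PF = 46656−16807 = 29849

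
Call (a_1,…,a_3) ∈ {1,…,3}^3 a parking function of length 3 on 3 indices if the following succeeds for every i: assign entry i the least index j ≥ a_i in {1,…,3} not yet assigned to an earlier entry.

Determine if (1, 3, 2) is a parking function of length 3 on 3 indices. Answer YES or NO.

YES

Order a: b = (1, 2, 3).
  b_1=1 ≤ 1
  b_2=2 ≤ 2
  b_3=3 ≤ 3
All bounds hold ⇒ YES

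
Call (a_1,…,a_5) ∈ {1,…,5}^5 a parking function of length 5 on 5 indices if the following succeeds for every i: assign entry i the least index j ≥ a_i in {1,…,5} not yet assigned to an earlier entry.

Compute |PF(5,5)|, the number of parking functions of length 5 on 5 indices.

1296

Count = (5−5+1)·(5+1)^(5−1) = 1 · 1296 = 1296 [KW]
E.g. (2,3,1,2,5) → sorted (1,2,2,3,5): b_i ≤ i ∀i, a PF.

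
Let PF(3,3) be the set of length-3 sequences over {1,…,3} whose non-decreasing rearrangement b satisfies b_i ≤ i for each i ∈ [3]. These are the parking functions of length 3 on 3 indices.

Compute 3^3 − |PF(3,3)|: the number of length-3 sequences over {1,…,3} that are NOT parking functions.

11

Count = 1·4^2 = 1×16 = 16 (Konheim–Weiss)
Example (1,3,3) → sorted (1,3,3): b_2=3>2, not a PF.
So 27 − 16 = 11 fail.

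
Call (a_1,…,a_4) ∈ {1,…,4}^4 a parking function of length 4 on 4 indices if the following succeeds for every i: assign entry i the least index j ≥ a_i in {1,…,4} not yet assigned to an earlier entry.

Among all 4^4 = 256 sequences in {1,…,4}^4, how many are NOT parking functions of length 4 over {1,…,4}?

|PF(4,4)| = 1·5^3 = 1×125 = 125 [KW]
Example (4,2,3,4) → sorted (2,3,4,4): b_1=2>1, not a PF.
4^4 − 125 = 256 − 125 = 131

131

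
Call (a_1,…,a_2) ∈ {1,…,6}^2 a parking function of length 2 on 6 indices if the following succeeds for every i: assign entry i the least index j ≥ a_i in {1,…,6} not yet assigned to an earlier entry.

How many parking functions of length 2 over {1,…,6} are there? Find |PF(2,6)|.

#PF = 5·7^1 = 5·7 = 35
Example (3,4) → sorted (3,4): b_i ≤ 4+i ∀i, a PF.

35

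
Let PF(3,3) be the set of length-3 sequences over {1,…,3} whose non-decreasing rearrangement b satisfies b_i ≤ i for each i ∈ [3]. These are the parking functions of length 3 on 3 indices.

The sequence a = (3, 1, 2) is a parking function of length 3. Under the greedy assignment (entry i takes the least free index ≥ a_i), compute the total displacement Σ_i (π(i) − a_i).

0

Σπ(i) = 1+…+3 = 6; Σa = 3+1+2 = 6; disp = 6−6 = 0.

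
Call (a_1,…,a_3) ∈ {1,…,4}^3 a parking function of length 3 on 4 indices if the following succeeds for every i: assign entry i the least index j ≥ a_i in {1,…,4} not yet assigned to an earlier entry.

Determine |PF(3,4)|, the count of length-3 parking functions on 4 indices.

50

|PF| = 2·5^2 = 2 · 25 = 50 (Konheim–Weiss)
Example (1,3,2) → sorted (1,2,3): b_i ≤ 1+i ∀i, a PF.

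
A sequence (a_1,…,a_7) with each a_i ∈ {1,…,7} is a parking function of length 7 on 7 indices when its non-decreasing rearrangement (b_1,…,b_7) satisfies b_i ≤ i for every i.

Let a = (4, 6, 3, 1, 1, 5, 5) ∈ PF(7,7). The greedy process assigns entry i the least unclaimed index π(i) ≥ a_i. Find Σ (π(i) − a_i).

3

Σπ(i) = 1+…+7 = 28; Σa = 4+6+3+1+1+5+5 = 25; disp = 28−25 = 3.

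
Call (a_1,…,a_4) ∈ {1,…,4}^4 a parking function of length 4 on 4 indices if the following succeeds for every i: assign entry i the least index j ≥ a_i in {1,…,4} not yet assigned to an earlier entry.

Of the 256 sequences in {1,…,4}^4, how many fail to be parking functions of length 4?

Count = (5−4)·5^(4−1) = 1·125 = 125 (Pollak)
E.g. (3,3,3,3) → sorted (3,3,3,3): b_1=3>1, not a PF.
Total 256; non-PF = 256−125 = 131

131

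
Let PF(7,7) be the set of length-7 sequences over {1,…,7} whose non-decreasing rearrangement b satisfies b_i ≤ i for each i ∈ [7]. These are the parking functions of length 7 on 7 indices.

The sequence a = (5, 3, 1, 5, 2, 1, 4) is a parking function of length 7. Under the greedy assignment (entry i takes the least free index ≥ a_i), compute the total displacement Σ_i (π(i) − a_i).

7

Σπ = 28 ({1..7} each once); Σa = 5+3+1+5+2+1+4 = 21; disp = 28−21 = 7.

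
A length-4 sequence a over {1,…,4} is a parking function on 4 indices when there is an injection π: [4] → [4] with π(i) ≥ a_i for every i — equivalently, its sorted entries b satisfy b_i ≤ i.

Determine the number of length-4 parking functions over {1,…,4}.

125

Count = 1·5^3 = 1 · 125 = 125
E.g. (3,3,2,1) → sorted (1,2,3,3): b_i ≤ i ∀i, a PF.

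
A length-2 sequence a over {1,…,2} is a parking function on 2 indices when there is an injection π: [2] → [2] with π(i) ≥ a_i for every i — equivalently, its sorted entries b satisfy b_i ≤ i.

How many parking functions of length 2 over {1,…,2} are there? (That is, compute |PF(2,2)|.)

|PF(2,2)| = (3−2)·3^(2−1) = 1×3 = 3 (Konheim–Weiss)
Example (2,1) → sorted (1,2): b_i ≤ i ∀i, a PF.

3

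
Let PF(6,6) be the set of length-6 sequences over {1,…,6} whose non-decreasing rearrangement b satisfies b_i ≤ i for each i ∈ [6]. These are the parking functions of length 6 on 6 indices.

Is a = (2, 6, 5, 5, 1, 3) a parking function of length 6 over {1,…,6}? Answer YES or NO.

Order a: b = (1, 2, 3, 5, 5, 6).
  b_1=1 ≤ 1
  b_2=2 ≤ 2
  b_3=3 ≤ 3
  b_4=5 > 4
  fails at i=4 ⇒ NO

NO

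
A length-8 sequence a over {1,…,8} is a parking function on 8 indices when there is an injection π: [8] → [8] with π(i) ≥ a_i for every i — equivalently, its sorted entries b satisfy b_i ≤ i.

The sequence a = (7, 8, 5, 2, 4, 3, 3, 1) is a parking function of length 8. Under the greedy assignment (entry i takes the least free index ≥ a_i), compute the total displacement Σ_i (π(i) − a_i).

3

Σπ = 36 ({1..8} each once); Σa = 7+8+5+2+4+3+3+1 = 33; disp = 36−33 = 3.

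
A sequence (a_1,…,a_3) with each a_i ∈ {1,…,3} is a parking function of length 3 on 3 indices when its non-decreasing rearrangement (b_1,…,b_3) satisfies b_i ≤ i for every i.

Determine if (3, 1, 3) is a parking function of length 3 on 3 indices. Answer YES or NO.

Order a: b = (1, 3, 3).
  b_1=1 ≤ 1
  b_2=3 > 2
  fails at i=2 ⇒ NO

NO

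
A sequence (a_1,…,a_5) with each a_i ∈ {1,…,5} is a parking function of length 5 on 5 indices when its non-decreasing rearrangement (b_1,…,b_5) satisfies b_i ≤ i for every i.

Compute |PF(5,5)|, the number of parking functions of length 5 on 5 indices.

|PF| = (5+1−5)·(5+1)^{5−1} = 1·1296 = 1296 [KW]
One tuple (5,1,1,1,3) → sorted (1,1,1,3,5): b_i ≤ i ∀i, a PF.

1296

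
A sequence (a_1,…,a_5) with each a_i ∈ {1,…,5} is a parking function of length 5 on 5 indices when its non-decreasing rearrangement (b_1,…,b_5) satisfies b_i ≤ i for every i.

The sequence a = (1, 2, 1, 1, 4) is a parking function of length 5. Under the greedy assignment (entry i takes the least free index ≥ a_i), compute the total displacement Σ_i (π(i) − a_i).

Σπ = 15 ({1..5} each once); Σa = 1+2+1+1+4 = 9; disp = 15−9 = 6.

6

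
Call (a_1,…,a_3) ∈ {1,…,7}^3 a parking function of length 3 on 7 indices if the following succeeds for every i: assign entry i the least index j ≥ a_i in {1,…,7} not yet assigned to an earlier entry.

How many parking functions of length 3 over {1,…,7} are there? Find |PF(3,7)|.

Count = (7−3+1)·(7+1)^(3−1) = 5·64 = 320 (Pollak)
Example (2,2,7) → sorted (2,2,7): b_i ≤ 4+i ∀i, a PF.

320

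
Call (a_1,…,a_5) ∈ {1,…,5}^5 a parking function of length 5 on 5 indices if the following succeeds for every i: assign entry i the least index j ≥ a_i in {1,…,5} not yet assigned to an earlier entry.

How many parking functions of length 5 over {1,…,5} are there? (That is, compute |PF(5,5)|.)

1296

|PF(5,5)| = (5+1−5)·(5+1)^{5−1} = 1·1296 = 1296 [KW]
E.g. (1,2,3,1,3) → sorted (1,1,2,3,3): b_i ≤ i ∀i, a PF.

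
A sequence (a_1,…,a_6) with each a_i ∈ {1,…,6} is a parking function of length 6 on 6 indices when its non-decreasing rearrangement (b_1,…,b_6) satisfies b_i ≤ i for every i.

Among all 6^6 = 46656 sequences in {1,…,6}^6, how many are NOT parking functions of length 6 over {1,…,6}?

29849

|PF(6,6)| = (6−6+1)·(6+1)^(6−1) = 1·16807 = 16807 [KW]
Check (6,3,4,6,4,3) → sorted (3,3,4,4,6,6): b_1=3>1, not a PF.
6^6 − 16807 = 46656 − 16807 = 29849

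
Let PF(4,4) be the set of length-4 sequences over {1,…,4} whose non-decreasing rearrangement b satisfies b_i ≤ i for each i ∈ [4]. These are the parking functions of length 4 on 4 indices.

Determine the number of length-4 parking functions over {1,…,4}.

125

Count = 1·5^3 = 1×125 = 125 (Pollak)
One tuple (2,1,4,3) → sorted (1,2,3,4): b_i ≤ i ∀i, a PF.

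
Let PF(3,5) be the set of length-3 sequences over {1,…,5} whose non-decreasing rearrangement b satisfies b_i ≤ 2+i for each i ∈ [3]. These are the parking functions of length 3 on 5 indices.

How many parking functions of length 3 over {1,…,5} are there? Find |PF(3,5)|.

|PF| = (6−3)·6^(3−1) = 3·36 = 108
Check (4,2,4) → sorted (2,4,4): b_i ≤ 2+i ∀i, a PF.

108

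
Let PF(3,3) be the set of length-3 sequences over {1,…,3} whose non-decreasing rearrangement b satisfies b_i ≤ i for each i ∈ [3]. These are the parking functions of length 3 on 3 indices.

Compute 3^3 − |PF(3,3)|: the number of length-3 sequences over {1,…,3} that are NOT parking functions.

11

#PF = (3+1−3)·(3+1)^{3−1} = 1×16 = 16 (Konheim–Weiss)
E.g. (3,2,2) → sorted (2,2,3): b_1=2>1, not a PF.
3^3 − 16 = 27 − 16 = 11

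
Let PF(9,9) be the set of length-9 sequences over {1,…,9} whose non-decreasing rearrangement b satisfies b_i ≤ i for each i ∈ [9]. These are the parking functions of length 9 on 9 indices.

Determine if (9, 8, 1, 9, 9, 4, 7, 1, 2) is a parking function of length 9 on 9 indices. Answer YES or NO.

Sorted: b = (1, 1, 2, 4, 7, 8, 9, 9, 9).
  b_1=1 ≤ 1
  b_2=1 ≤ 2
  b_3=2 ≤ 3
  b_4=4 ≤ 4
  b_5=7 > 5
  fails at i=5 ⇒ NO

NO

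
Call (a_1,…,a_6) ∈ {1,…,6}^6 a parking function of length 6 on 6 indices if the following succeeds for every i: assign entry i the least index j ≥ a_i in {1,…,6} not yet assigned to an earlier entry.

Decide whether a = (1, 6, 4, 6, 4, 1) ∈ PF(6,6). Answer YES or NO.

Order a: b = (1, 1, 4, 4, 6, 6).
  b_1=1 ≤ 1
  b_2=1 ≤ 2
  b_3=4 > 3
  fails at i=3 ⇒ NO

NO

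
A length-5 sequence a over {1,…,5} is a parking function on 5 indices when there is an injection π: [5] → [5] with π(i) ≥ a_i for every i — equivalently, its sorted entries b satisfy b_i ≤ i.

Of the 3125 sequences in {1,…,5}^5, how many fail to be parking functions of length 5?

1829

|PF| = (5−5+1)·(5+1)^(5−1) = 1 · 1296 = 1296
E.g. (3,5,5,2,2) → sorted (2,2,3,5,5): b_1=2>1, not a PF.
So 3125 − 1296 = 1829 fail.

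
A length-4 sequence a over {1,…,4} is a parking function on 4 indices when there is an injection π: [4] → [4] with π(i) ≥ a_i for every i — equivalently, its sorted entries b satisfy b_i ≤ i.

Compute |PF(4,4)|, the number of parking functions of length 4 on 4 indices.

125

Count = (4+1−4)·(4+1)^{4−1} = 1 · 125 = 125 [KW]
E.g. (1,3,4,1) → sorted (1,1,3,4): b_i ≤ i ∀i, a PF.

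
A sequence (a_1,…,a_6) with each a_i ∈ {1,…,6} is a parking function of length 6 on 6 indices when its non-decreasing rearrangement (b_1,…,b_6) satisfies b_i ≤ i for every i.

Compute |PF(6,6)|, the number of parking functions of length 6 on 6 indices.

Count = 1·7^5 = 1×16807 = 16807 (Pollak)
E.g. (6,1,2,4,3,3) → sorted (1,2,3,3,4,6): b_i ≤ i ∀i, a PF.

16807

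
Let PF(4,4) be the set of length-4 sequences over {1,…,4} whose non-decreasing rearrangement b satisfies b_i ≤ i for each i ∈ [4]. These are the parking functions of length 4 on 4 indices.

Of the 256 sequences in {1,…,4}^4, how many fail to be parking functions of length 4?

131

#PF = 1·5^3 = 1×125 = 125
Example (3,1,3,4) → sorted (1,3,3,4): b_2=3>2, not a PF.
4^4 − 125 = 256 − 125 = 131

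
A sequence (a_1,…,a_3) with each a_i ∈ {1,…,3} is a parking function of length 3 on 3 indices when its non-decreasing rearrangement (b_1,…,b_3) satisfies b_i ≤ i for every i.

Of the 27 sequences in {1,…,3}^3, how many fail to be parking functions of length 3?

11

#PF = (3−3+1)·(3+1)^(3−1) = 1×16 = 16 (Pollak)
Example (3,3,3) → sorted (3,3,3): b_1=3>1, not a PF.
So 27 − 16 = 11 fail.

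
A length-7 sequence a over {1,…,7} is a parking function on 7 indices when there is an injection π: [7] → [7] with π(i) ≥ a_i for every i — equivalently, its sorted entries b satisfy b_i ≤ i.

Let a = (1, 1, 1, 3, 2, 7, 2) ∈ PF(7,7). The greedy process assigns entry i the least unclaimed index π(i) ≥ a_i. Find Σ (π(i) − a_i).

Σπ = 28 ({1..7} each once); Σa = 1+1+1+3+2+7+2 = 17; disp = 28−17 = 11.

11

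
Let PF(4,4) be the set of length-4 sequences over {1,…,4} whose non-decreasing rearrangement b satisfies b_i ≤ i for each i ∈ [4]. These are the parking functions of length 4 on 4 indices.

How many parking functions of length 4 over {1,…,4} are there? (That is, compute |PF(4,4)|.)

Count = (5−4)·5^(4−1) = 1 · 125 = 125
One tuple (1,3,4,2) → sorted (1,2,3,4): b_i ≤ i ∀i, a PF.

125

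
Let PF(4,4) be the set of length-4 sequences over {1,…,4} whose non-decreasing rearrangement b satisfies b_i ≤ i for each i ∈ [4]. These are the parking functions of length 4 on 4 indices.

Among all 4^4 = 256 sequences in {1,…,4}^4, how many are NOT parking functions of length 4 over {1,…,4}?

131

#PF = (4+1−4)·(4+1)^{4−1} = 1 · 125 = 125 (Pollak)
One tuple (2,2,4,3) → sorted (2,2,3,4): b_1=2>1, not a PF.
4^4 − 125 = 256 − 125 = 131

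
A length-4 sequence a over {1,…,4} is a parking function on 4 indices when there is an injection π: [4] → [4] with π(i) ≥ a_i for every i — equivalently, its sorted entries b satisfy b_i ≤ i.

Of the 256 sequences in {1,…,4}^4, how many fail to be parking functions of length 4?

|PF(4,4)| = 1·5^3 = 1·125 = 125
E.g. (3,4,4,4) → sorted (3,4,4,4): b_1=3>1, not a PF.
4^4 − 125 = 256 − 125 = 131

131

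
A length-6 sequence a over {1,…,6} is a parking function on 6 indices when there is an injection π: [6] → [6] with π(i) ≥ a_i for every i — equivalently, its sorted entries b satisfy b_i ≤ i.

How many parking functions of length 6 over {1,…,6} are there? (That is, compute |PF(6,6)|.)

16807

|PF(6,6)| = (6−6+1)·(6+1)^(6−1) = 1×16807 = 16807 (Konheim–Weiss)
E.g. (4,2,6,1,1,1) → sorted (1,1,1,2,4,6): b_i ≤ i ∀i, a PF.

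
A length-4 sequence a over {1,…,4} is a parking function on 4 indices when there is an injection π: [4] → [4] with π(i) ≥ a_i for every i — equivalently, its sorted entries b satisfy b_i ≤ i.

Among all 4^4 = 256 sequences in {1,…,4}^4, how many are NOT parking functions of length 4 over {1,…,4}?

131

|PF(4,4)| = (4+1−4)·(4+1)^{4−1} = 1×125 = 125 (Pollak)
Check (3,4,4,3) → sorted (3,3,4,4): b_1=3>1, not a PF.
4^4 − 125 = 256 − 125 = 131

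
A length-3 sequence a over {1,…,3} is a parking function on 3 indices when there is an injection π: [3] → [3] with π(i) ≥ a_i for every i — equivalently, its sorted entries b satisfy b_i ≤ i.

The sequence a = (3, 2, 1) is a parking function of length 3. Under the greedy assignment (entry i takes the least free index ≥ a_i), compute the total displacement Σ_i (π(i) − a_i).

Σπ = 3·4/2 = 6 (π permutes [3]); Σa = 3+2+1 = 6; disp = 6−6 = 0.

0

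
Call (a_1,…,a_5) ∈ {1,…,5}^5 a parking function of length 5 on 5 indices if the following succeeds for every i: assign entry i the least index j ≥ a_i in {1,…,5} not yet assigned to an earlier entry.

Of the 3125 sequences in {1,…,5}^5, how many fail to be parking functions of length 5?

Count = (5+1−5)·(5+1)^{5−1} = 1·1296 = 1296 (Pollak)
One tuple (4,4,1,5,4) → sorted (1,4,4,4,5): b_2=4>2, not a PF.
Total 3125; non-PF = 3125−1296 = 1829

1829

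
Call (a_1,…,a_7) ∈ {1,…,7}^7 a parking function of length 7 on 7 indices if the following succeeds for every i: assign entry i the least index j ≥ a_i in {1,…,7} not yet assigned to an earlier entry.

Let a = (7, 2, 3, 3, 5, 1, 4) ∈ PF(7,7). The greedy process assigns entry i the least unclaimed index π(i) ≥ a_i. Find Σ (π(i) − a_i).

Σπ = 28 ({1..7} each once); Σa = 7+2+3+3+5+1+4 = 25; disp = 28−25 = 3.

3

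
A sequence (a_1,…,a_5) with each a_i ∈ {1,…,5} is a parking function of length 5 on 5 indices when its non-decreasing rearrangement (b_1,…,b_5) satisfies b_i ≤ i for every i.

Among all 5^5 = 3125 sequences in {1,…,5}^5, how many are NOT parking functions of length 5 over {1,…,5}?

|PF(5,5)| = 1·6^4 = 1·1296 = 1296 (Konheim–Weiss)
Example (5,4,5,4,5) → sorted (4,4,5,5,5): b_1=4>1, not a PF.
5^5 − 1296 = 3125 − 1296 = 1829

1829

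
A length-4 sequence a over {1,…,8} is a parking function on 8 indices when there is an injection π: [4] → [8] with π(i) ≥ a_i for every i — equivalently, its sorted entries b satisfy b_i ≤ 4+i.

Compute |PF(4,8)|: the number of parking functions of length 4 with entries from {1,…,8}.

Count = (8+1−4)·(8+1)^{4−1} = 5 · 729 = 3645 [KW]
Check (6,3,8,3) → sorted (3,3,6,8): b_i ≤ 4+i ∀i, a PF.

3645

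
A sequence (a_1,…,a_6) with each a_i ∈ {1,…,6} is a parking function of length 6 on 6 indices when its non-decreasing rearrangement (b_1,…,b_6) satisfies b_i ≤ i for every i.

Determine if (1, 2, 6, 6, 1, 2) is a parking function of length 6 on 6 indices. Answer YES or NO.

Sorted: b = (1, 1, 2, 2, 6, 6).
  b_1=1 ≤ 1
  b_2=1 ≤ 2
  b_3=2 ≤ 3
  b_4=2 ≤ 4
  b_5=6 > 5
  fails at i=5 ⇒ NO

NO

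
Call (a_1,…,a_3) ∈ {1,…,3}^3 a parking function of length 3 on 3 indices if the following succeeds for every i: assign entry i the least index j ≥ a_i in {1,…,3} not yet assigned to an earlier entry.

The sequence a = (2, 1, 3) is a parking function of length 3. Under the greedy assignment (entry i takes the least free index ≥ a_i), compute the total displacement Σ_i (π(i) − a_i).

0

Σπ(i) = 1+…+3 = 6; Σa = 2+1+3 = 6; disp = 6−6 = 0.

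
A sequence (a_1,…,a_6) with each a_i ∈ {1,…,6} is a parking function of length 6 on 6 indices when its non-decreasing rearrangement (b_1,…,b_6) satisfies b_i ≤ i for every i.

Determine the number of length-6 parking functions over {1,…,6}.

|PF(6,6)| = 1·7^5 = 1·16807 = 16807 (Pollak)
Example (6,1,3,2,5,4) → sorted (1,2,3,4,5,6): b_i ≤ i ∀i, a PF.

16807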